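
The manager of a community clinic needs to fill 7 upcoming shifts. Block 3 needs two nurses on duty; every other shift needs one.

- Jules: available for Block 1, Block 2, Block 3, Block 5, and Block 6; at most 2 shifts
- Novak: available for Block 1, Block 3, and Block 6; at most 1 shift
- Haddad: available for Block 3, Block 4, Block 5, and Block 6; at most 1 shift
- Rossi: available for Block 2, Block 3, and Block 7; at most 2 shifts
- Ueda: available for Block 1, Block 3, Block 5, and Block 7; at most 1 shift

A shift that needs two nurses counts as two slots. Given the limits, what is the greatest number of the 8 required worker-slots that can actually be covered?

Total capacity across all nurses is 2+1+1+2+1 = 7, and 8 slots are needed, so at most 7 can be filled.
An assignment achieving 7: Block 1→Jules, Block 2→Jules, Block 3→Rossi, Block 4→Haddad, Block 5→Ueda, Block 6→Novak, Block 7→Rossi.
Loads: Jules 2/2, Novak 1/1, Haddad 1/1, Rossi 2/2, Ueda 1/1.

7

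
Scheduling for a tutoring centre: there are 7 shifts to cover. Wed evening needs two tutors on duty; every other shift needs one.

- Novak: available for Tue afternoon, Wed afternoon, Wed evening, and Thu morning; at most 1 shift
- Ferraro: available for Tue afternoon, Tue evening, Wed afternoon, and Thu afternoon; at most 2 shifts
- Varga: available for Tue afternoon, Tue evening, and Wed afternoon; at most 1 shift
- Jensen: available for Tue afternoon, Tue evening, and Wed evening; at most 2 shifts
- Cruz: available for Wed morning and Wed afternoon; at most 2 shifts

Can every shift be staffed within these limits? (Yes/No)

Total capacity is 8 and 8 slots are needed, so capacity alone doesn't rule it out.
Shifts {Wed evening, Thu morning} need 3 worker-slots in total, but the tutors available for any of those shifts (Novak and Jensen) can supply at most 2 among them. So no valid schedule exists.

No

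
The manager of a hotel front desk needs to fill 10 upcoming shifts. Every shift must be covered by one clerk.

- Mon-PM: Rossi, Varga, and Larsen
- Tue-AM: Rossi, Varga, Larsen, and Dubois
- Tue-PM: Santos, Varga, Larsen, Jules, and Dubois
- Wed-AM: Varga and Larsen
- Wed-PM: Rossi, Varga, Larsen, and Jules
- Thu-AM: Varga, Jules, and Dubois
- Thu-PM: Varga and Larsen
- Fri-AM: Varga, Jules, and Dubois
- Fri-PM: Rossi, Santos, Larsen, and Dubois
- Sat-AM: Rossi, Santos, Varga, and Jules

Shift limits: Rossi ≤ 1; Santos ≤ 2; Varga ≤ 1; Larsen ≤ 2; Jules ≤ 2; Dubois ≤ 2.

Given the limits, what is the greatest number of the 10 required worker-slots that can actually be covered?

Total capacity across all clerks is 1+2+1+2+2+2 = 10, and 10 slots are needed, so at most 10 can be filled.
An assignment achieving 10: Mon-PM→Rossi, Tue-AM→Dubois, Tue-PM→Dubois, Wed-AM→Varga, Wed-PM→Larsen, Thu-AM→Jules, Thu-PM→Larsen, Fri-AM→Jules, Fri-PM→Santos, Sat-AM→Santos.
Loads: Rossi 1/1, Santos 2/2, Varga 1/1, Larsen 2/2, Jules 2/2, Dubois 2/2.

10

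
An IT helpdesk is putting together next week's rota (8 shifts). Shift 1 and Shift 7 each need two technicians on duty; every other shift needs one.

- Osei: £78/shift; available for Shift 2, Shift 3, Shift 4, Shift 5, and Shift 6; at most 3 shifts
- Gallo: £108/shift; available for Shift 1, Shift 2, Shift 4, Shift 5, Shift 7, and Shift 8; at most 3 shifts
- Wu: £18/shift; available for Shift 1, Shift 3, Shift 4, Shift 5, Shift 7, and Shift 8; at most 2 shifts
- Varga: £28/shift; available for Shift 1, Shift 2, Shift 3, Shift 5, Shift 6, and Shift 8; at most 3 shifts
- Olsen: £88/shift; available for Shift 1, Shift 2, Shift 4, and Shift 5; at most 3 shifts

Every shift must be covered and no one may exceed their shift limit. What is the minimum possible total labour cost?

Shift 7 can only be covered by Gallo and Wu, so that assignment is forced.
Picking the cheapest available technician for each shift independently would cost £300, but that ignores the shift limits.
An optimal schedule: Shift 1→Varga+Olsen, Shift 2→Osei, Shift 3→Wu, Shift 4→Osei, Shift 5→Osei, Shift 6→Varga, Shift 7→Wu+Gallo, Shift 8→Varga.
Total: 28 + 88 + 78 + 18 + 78 + 78 + 28 + 18 + 108 + 28 = £550.

£550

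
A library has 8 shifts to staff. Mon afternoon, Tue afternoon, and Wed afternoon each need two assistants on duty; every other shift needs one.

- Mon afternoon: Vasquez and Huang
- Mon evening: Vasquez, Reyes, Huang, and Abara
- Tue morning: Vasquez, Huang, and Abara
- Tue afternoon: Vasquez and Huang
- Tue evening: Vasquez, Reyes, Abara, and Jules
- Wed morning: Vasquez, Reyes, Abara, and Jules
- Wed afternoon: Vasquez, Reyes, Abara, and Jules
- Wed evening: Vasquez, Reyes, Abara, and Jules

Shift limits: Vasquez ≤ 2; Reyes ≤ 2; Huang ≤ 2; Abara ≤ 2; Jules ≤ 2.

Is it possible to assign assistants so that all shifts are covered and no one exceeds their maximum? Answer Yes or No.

Total capacity is 2+2+2+2+2 = 10 but 11 worker-slots are needed — infeasible.

No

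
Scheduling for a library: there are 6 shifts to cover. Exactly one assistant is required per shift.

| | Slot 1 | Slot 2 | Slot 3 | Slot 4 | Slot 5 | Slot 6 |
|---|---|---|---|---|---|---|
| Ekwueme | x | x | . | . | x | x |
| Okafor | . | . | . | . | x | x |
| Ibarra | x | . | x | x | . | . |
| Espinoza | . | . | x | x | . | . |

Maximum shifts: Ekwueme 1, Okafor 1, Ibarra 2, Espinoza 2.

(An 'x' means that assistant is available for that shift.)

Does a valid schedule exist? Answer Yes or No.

Total capacity is 6 and 6 slots are needed, so capacity alone doesn't rule it out.
Shifts {Slot 2, Slot 5, Slot 6} need 3 worker-slots in total, but the assistants available for any of those shifts (Ekwueme and Okafor) can supply at most 2 among them. So no valid schedule exists.

No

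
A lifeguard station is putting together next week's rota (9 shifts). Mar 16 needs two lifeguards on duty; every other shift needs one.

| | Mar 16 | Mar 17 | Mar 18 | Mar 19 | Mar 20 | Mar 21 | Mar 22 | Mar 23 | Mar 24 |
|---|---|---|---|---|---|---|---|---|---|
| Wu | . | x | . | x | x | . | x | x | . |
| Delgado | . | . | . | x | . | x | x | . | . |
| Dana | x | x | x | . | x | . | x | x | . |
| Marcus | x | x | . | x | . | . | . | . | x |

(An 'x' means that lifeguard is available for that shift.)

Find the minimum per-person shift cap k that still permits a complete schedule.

3

With 4 lifeguards and 10 worker-slots to fill, someone must work at least ⌈10/4⌉ = 3 shifts, so k ≥ 3.
k = 3 works: Mar 16→Dana+Marcus, Mar 17→Wu, Mar 18→Dana, Mar 19→Delgado, Mar 20→Wu, Mar 21→Delgado, Mar 22→Delgado, Mar 23→Wu, Mar 24→Marcus.
Loads: Wu 3, Delgado 3, Dana 2, Marcus 2 — all ≤ 3.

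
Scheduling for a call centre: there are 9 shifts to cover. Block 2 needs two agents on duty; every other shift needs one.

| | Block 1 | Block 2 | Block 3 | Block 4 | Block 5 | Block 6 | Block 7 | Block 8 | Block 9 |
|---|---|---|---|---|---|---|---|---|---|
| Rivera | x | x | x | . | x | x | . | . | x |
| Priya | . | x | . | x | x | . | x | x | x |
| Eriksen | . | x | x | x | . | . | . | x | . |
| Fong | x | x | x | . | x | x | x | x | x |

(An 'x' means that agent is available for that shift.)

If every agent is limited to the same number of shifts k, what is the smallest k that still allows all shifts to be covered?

3

With 4 agents and 10 worker-slots to fill, someone must work at least ⌈10/4⌉ = 3 shifts, so k ≥ 3.
k = 3 works: Block 1→Rivera, Block 2→Eriksen+Fong, Block 3→Rivera, Block 4→Priya, Block 5→Priya, Block 6→Rivera, Block 7→Priya, Block 8→Eriksen, Block 9→Fong.
Loads: Rivera 3, Priya 3, Eriksen 2, Fong 2 — all ≤ 3.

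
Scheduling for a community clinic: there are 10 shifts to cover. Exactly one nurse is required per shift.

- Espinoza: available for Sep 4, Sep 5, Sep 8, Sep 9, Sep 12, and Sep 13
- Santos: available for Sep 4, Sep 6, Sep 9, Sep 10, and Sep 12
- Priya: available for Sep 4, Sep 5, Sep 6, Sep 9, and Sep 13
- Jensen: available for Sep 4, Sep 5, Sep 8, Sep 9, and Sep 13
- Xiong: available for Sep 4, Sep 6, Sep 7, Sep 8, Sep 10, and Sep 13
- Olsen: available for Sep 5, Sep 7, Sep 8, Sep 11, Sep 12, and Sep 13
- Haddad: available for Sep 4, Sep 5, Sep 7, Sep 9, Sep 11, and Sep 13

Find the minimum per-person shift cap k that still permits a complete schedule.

With 7 nurses and 10 worker-slots to fill, someone must work at least ⌈10/7⌉ = 2 shifts, so k ≥ 2.
k = 2 works: Sep 4→Jensen, Sep 5→Priya, Sep 6→Santos, Sep 7→Xiong, Sep 8→Espinoza, Sep 9→Priya, Sep 10→Santos, Sep 11→Olsen, Sep 12→Espinoza, Sep 13→Jensen.
Loads: Espinoza 2, Santos 2, Priya 2, Jensen 2, Xiong 1, Olsen 1, Haddad 0 — all ≤ 2.

2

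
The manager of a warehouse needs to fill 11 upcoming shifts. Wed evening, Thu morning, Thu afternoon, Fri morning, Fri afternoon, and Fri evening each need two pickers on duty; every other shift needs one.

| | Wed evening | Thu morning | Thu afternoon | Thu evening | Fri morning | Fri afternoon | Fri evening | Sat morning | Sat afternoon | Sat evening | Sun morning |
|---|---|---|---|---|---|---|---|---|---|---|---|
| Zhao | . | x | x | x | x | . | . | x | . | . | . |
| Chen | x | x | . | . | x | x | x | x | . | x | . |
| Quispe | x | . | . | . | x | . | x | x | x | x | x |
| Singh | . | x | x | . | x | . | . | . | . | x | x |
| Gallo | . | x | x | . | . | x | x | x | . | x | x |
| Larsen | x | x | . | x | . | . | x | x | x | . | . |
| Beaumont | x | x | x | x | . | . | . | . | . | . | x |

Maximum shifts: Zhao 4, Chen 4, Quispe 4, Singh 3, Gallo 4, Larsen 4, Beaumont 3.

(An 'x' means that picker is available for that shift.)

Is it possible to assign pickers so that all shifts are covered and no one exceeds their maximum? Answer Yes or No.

Fri afternoon can only be covered by Chen and Gallo, so that assignment is forced.
One valid schedule: Wed evening→Chen+Quispe, Thu morning→Singh+Gallo, Thu afternoon→Zhao+Singh, Thu evening→Zhao, Fri morning→Zhao+Chen, Fri afternoon→Chen+Gallo, Fri evening→Quispe+Gallo, Sat morning→Zhao, Sat afternoon→Quispe, Sat evening→Chen, Sun morning→Quispe.
Loads: Zhao 4/4, Chen 4/4, Quispe 4/4, Singh 2/3, Gallo 3/4, Larsen 0/4, Beaumont 0/3 — all within limits.

Yes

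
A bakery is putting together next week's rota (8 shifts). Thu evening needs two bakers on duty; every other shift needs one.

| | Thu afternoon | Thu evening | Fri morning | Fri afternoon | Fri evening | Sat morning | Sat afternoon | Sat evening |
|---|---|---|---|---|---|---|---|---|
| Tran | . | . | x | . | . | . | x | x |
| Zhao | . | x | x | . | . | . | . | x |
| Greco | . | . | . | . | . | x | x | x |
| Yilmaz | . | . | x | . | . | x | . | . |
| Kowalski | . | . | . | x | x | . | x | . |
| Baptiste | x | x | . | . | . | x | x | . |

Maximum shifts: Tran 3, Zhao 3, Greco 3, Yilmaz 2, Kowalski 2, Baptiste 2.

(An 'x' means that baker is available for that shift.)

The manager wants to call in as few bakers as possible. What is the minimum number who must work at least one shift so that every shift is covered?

4

9 slots to fill and no one can take more than 3, so at least ⌈9/3⌉ = 3 bakers are needed.
Shifts {Thu afternoon, Thu evening, Fri afternoon, Sat morning} need 5 slots, but among the bakers available for them (Zhao, Greco, Yilmaz, Kowalski, and Baptiste) any 3 together supply at most 4. So 3 bakers are not enough.
Zhao, Greco, Kowalski, and Baptiste alone can cover everything: Thu afternoon→Baptiste, Thu evening→Zhao+Baptiste, Fri morning→Zhao, Fri afternoon→Kowalski, Fri evening→Kowalski, Sat morning→Greco, Sat afternoon→Greco, Sat evening→Zhao.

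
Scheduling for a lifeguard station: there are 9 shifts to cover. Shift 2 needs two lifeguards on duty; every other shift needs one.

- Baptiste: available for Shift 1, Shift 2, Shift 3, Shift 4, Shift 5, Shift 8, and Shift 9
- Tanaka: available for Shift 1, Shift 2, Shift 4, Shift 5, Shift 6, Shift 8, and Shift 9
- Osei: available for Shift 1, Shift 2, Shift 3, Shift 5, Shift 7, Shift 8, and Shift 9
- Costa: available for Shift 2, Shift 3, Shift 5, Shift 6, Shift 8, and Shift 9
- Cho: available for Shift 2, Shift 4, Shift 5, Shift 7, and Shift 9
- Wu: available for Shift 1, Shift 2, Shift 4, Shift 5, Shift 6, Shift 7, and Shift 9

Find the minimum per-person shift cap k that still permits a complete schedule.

With 6 lifeguards and 10 worker-slots to fill, someone must work at least ⌈10/6⌉ = 2 shifts, so k ≥ 2.
k = 2 works: Shift 1→Baptiste, Shift 2→Cho+Wu, Shift 3→Baptiste, Shift 4→Tanaka, Shift 5→Costa, Shift 6→Tanaka, Shift 7→Osei, Shift 8→Osei, Shift 9→Costa.
Loads: Baptiste 2, Tanaka 2, Osei 2, Costa 2, Cho 1, Wu 1 — all ≤ 2.

2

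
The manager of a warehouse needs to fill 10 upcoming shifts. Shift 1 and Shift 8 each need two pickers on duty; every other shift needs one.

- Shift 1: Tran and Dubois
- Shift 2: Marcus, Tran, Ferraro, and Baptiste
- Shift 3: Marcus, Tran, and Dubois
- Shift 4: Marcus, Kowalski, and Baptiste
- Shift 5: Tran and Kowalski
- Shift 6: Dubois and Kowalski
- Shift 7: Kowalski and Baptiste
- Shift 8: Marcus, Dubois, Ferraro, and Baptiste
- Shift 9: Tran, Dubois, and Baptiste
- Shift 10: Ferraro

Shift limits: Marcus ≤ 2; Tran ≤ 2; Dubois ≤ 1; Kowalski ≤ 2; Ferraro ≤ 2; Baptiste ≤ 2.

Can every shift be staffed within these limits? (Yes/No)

Total capacity is 2+2+1+2+2+2 = 11 but 12 worker-slots are needed — infeasible.

No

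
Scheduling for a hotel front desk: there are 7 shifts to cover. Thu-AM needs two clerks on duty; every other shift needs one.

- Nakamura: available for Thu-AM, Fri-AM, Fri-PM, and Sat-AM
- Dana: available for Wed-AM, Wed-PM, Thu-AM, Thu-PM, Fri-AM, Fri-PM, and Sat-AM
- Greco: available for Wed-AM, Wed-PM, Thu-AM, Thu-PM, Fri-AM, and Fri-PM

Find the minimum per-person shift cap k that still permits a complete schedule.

With 3 clerks and 8 worker-slots to fill, someone must work at least ⌈8/3⌉ = 3 shifts, so k ≥ 3.
k = 3 works: Wed-AM→Dana, Wed-PM→Dana, Thu-AM→Nakamura+Greco, Thu-PM→Dana, Fri-AM→Nakamura, Fri-PM→Greco, Sat-AM→Nakamura.
Loads: Nakamura 3, Dana 3, Greco 2 — all ≤ 3.

3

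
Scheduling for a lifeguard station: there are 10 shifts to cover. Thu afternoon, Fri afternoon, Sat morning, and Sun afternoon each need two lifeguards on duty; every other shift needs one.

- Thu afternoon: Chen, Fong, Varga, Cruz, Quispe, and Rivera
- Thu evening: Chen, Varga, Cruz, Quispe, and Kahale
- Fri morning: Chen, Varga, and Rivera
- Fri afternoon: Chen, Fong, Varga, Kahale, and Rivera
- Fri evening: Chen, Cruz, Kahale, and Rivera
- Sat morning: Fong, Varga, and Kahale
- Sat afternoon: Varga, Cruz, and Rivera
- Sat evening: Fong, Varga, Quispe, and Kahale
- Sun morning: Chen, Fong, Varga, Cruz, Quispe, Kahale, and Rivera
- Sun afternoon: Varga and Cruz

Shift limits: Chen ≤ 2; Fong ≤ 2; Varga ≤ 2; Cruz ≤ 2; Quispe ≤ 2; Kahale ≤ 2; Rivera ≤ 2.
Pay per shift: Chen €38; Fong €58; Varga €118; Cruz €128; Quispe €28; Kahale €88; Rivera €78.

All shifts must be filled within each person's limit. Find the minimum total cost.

Sun afternoon can only be covered by Varga and Cruz, so that assignment is forced.
Picking the cheapest available lifeguard for each shift independently would cost €792, but that ignores the shift limits.
An optimal schedule: Thu afternoon→Quispe+Rivera, Thu evening→Quispe, Fri morning→Chen, Fri afternoon→Kahale+Rivera, Fri evening→Chen, Sat morning→Fong+Varga, Sat afternoon→Cruz, Sat evening→Fong, Sun morning→Kahale, Sun afternoon→Varga+Cruz.
Total: 28 + 78 + 28 + 38 + 88 + 78 + 38 + 58 + 118 + 128 + 58 + 88 + 118 + 128 = €1072.

€1072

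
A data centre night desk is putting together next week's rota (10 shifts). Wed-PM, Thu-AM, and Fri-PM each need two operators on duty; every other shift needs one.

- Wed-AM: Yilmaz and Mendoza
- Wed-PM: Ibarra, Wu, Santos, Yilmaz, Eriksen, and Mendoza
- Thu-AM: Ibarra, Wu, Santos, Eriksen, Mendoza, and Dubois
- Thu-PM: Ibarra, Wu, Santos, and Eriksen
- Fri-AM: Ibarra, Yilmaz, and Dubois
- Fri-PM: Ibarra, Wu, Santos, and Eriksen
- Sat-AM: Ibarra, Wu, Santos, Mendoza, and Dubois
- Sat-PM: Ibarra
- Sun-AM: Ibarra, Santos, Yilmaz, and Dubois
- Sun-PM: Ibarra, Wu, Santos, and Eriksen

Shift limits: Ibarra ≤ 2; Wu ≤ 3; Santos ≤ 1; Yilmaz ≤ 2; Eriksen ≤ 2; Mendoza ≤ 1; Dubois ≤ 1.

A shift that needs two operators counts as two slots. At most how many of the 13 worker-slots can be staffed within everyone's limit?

12

Total capacity across all operators is 2+3+1+2+2+1+1 = 12, and 13 slots are needed, so at most 12 can be filled.
An assignment achieving 12: Wed-AM→Yilmaz, Wed-PM→Eriksen, Thu-AM→Eriksen+Dubois, Thu-PM→Wu, Fri-AM→Ibarra, Fri-PM→Wu+Santos, Sat-AM→Mendoza, Sat-PM→Ibarra, Sun-AM→Yilmaz, Sun-PM→Wu.
Loads: Ibarra 2/2, Wu 3/3, Santos 1/1, Yilmaz 2/2, Eriksen 2/2, Mendoza 1/1, Dubois 1/1.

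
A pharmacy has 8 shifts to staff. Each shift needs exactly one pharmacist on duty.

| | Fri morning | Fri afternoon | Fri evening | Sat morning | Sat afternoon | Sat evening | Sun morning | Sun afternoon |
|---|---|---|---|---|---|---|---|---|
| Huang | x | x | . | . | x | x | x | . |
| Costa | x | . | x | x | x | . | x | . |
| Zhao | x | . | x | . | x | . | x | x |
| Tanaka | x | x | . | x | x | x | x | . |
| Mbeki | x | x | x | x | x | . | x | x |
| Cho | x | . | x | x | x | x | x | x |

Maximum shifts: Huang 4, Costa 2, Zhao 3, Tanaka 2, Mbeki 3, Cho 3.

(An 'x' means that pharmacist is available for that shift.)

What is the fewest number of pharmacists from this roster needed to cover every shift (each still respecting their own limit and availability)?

3

8 slots to fill and no one can take more than 4, so at least ⌈8/4⌉ = 2 pharmacists are needed.
Any 2 pharmacists together have capacity at most 4+3 = 7 < 8 slots, so 2 can never suffice.
Huang, Costa, and Zhao alone can cover everything: Fri morning→Huang, Fri afternoon→Huang, Fri evening→Costa, Sat morning→Costa, Sat afternoon→Huang, Sat evening→Huang, Sun morning→Zhao, Sun afternoon→Zhao.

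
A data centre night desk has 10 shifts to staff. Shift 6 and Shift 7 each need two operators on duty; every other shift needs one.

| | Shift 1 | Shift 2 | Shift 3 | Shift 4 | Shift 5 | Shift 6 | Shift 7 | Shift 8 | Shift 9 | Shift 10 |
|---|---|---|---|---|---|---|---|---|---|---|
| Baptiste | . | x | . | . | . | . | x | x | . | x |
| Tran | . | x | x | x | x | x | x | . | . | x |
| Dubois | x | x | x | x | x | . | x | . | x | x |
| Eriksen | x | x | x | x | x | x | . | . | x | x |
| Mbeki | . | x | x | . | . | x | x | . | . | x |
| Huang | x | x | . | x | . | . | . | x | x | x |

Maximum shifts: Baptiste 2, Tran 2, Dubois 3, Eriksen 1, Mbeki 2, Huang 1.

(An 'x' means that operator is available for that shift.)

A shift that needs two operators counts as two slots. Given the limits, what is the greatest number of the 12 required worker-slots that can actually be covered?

11

Total capacity across all operators is 2+2+3+1+2+1 = 11, and 12 slots are needed, so at most 11 can be filled.
An assignment achieving 11: Shift 1→Dubois, Shift 2→Mbeki, Shift 3→Dubois, Shift 4→Huang, Shift 5→Tran, Shift 6→Tran+Eriksen, Shift 7→Baptiste+Mbeki, Shift 8→Baptiste, Shift 9→Dubois.
Loads: Baptiste 2/2, Tran 2/2, Dubois 3/3, Eriksen 1/1, Mbeki 2/2, Huang 1/1.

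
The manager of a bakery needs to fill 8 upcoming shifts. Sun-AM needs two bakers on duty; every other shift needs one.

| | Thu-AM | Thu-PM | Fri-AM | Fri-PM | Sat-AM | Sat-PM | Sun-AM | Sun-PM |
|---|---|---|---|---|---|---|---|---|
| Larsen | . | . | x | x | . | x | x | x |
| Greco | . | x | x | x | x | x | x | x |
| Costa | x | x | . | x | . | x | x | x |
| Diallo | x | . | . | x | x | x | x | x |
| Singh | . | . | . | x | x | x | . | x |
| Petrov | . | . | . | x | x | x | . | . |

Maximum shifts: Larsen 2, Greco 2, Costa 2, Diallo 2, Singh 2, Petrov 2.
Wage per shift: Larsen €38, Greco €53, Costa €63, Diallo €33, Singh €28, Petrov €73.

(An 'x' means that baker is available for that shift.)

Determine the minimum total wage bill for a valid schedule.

€367

Picking the cheapest available baker for each shift independently would cost €307, but that ignores the shift limits.
An optimal schedule: Thu-AM→Diallo, Thu-PM→Greco, Fri-AM→Larsen, Fri-PM→Diallo, Sat-AM→Singh, Sat-PM→Larsen, Sun-AM→Greco+Costa, Sun-PM→Singh.
Total: 33 + 53 + 38 + 33 + 28 + 38 + 53 + 63 + 28 = €367.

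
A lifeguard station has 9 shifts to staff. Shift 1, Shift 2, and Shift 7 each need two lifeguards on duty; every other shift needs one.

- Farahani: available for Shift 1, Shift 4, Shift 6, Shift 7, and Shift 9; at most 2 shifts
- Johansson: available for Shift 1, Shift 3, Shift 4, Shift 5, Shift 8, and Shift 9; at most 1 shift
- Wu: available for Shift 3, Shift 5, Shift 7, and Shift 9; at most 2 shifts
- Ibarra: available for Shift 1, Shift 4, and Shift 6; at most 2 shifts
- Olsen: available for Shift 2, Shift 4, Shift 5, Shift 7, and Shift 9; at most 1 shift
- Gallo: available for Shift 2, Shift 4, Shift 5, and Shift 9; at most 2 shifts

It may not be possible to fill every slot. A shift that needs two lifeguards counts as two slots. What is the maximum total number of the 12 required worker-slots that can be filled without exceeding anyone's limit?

Total capacity across all lifeguards is 2+1+2+2+1+2 = 10, and 12 slots are needed, so at most 10 can be filled.
An assignment achieving 10: Shift 1→Farahani+Ibarra, Shift 2→Olsen+Gallo, Shift 3→Wu, Shift 4→Ibarra, Shift 5→Gallo, Shift 6→Farahani, Shift 7→Wu, Shift 8→Johansson.
Loads: Farahani 2/2, Johansson 1/1, Wu 2/2, Ibarra 2/2, Olsen 1/1, Gallo 2/2.

10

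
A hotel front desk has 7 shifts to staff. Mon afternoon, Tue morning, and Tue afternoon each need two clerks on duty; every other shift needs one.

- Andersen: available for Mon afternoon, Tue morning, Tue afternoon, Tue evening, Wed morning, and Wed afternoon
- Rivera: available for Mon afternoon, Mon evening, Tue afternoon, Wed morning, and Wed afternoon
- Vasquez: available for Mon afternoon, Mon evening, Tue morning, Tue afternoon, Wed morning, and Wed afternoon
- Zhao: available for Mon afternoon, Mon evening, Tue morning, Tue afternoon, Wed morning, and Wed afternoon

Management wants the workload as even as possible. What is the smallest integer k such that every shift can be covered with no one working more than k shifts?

3

With 4 clerks and 10 worker-slots to fill, someone must work at least ⌈10/4⌉ = 3 shifts, so k ≥ 3.
k = 3 works: Mon afternoon→Rivera+Vasquez, Mon evening→Rivera, Tue morning→Andersen+Vasquez, Tue afternoon→Vasquez+Zhao, Tue evening→Andersen, Wed morning→Andersen, Wed afternoon→Rivera.
Loads: Andersen 3, Rivera 3, Vasquez 3, Zhao 1 — all ≤ 3.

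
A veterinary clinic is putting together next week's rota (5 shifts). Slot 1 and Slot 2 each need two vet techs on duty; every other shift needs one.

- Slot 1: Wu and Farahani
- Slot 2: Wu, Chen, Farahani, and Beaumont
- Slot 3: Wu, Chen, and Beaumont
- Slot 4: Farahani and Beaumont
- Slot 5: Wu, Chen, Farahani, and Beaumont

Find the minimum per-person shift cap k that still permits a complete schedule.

2

With 4 vet techs and 7 worker-slots to fill, someone must work at least ⌈7/4⌉ = 2 shifts, so k ≥ 2.
k = 2 works: Slot 1→Wu+Farahani, Slot 2→Chen+Beaumont, Slot 3→Wu, Slot 4→Farahani, Slot 5→Chen.
Loads: Wu 2, Chen 2, Farahani 2, Beaumont 1 — all ≤ 2.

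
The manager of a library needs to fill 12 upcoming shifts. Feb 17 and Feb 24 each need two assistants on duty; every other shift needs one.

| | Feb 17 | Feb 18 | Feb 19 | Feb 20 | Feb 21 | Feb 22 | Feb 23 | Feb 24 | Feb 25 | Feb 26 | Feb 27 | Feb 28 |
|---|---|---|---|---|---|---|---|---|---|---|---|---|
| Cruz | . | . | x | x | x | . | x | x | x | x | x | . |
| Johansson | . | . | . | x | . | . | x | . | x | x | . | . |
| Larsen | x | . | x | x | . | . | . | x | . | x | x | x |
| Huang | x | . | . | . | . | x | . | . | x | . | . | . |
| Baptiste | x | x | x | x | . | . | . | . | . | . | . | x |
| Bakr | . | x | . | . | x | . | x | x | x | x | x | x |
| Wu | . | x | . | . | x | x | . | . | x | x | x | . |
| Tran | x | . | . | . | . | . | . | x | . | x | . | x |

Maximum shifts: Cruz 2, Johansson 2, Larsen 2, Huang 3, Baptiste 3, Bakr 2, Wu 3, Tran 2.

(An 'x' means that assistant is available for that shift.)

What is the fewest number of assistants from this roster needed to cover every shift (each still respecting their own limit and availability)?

14 slots to fill and no one can take more than 3, so at least ⌈14/3⌉ = 5 assistants are needed.
Any 5 assistants together have capacity at most 3+3+3+2+2 = 13 < 14 slots, so 5 can never suffice.
Cruz, Johansson, Larsen, Huang, Baptiste, and Bakr alone can cover everything: Feb 17→Larsen+Huang, Feb 18→Baptiste, Feb 19→Cruz, Feb 20→Baptiste, Feb 21→Cruz, Feb 22→Huang, Feb 23→Johansson, Feb 24→Larsen+Bakr, Feb 25→Huang, Feb 26→Johansson, Feb 27→Bakr, Feb 28→Baptiste.

6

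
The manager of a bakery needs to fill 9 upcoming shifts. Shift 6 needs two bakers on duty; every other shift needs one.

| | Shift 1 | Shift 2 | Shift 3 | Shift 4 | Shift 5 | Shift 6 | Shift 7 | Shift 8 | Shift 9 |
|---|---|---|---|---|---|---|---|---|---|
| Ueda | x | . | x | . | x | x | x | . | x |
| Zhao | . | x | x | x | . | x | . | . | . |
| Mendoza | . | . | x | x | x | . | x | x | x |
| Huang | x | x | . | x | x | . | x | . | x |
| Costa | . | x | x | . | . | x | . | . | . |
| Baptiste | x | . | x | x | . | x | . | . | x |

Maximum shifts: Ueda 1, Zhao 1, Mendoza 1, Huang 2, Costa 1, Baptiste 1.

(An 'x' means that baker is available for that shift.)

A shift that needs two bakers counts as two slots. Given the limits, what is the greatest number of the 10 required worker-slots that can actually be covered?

7

Total capacity across all bakers is 1+1+1+2+1+1 = 7, and 10 slots are needed, so at most 7 can be filled.
An assignment achieving 7: Shift 1→Ueda, Shift 2→Zhao, Shift 4→Baptiste, Shift 5→Huang, Shift 6→Costa, Shift 7→Huang, Shift 8→Mendoza.
Loads: Ueda 1/1, Zhao 1/1, Mendoza 1/1, Huang 2/2, Costa 1/1, Baptiste 1/1.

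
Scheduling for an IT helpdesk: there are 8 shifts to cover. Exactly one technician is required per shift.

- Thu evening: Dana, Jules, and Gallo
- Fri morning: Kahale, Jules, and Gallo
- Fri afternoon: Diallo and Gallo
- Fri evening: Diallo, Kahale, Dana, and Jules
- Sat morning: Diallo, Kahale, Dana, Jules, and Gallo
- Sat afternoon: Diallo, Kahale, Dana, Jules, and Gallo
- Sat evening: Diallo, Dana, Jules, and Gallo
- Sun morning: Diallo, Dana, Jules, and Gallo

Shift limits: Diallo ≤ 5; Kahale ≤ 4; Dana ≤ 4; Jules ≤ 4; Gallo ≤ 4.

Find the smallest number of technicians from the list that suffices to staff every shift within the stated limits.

2

8 slots to fill and no one can take more than 5, so at least ⌈8/5⌉ = 2 technicians are needed.
Diallo and Jules alone can cover everything: Thu evening→Jules, Fri morning→Jules, Fri afternoon→Diallo, Fri evening→Diallo, Sat morning→Diallo, Sat afternoon→Diallo, Sat evening→Diallo, Sun morning→Jules.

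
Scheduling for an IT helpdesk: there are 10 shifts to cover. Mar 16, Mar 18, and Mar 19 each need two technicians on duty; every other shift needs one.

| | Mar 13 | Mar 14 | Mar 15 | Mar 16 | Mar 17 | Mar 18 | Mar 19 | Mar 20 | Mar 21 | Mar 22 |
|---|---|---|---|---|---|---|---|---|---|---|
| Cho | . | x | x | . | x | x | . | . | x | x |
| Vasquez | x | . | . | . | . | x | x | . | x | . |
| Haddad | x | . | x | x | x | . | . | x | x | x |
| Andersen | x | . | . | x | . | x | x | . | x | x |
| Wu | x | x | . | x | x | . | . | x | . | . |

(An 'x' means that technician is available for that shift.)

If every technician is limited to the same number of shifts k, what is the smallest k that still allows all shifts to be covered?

With 5 technicians and 13 worker-slots to fill, someone must work at least ⌈13/5⌉ = 3 shifts, so k ≥ 3.
k = 3 works: Mar 13→Wu, Mar 14→Cho, Mar 15→Cho, Mar 16→Haddad+Andersen, Mar 17→Cho, Mar 18→Vasquez+Andersen, Mar 19→Vasquez+Andersen, Mar 20→Haddad, Mar 21→Vasquez, Mar 22→Haddad.
Loads: Cho 3, Vasquez 3, Haddad 3, Andersen 3, Wu 1 — all ≤ 3.

3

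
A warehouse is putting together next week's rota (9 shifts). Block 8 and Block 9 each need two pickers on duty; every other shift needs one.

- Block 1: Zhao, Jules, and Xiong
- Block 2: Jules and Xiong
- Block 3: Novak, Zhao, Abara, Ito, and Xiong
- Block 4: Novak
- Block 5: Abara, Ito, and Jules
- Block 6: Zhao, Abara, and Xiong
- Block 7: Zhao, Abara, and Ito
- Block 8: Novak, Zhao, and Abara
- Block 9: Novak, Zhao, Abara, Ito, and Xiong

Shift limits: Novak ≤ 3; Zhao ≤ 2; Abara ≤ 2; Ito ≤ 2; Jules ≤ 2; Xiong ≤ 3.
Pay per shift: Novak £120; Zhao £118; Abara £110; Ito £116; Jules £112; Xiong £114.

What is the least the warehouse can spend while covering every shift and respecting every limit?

£1256

Block 4 can only be covered by Novak, so that assignment is forced.
Picking the cheapest available picker for each shift independently would cost £1236, but that ignores the shift limits.
An optimal schedule: Block 1→Jules, Block 2→Jules, Block 3→Xiong, Block 4→Novak, Block 5→Abara, Block 6→Xiong, Block 7→Ito, Block 8→Abara+Zhao, Block 9→Xiong+Ito.
Total: 112 + 112 + 114 + 120 + 110 + 114 + 116 + 110 + 118 + 114 + 116 = £1256.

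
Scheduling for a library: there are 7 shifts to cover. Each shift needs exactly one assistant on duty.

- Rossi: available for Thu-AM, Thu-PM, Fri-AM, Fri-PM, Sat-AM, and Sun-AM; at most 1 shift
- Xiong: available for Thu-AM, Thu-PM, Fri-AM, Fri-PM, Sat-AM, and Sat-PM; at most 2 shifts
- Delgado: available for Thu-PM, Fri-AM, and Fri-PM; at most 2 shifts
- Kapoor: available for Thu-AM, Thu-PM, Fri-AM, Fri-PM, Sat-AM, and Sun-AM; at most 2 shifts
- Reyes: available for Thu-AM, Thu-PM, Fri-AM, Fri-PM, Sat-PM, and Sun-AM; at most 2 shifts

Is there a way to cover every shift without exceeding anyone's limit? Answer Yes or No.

One valid schedule: Thu-AM→Xiong, Thu-PM→Delgado, Fri-AM→Delgado, Fri-PM→Kapoor, Sat-AM→Rossi, Sat-PM→Xiong, Sun-AM→Kapoor.
Loads: Rossi 1/1, Xiong 2/2, Delgado 2/2, Kapoor 2/2, Reyes 0/2 — all within limits.

Yes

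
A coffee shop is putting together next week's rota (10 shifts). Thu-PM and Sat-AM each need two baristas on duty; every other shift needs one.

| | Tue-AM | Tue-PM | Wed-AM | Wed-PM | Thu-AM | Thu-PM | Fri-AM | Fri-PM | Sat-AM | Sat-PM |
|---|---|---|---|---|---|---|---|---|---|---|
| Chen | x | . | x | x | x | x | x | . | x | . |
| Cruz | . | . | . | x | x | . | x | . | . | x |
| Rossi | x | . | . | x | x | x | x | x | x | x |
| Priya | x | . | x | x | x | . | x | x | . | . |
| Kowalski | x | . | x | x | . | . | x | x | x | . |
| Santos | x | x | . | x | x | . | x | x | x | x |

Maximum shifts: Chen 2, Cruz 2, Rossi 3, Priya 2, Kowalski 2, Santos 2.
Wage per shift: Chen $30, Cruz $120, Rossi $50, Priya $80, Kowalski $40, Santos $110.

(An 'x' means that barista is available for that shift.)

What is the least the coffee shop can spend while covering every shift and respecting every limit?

Tue-PM can only be covered by Santos, so that assignment is forced.
Thu-PM can only be covered by Chen and Rossi, so that assignment is forced.
Picking the cheapest available barista for each shift independently would cost $500, but that ignores the shift limits.
An optimal schedule: Tue-AM→Kowalski, Tue-PM→Santos, Wed-AM→Chen, Wed-PM→Priya, Thu-AM→Priya, Thu-PM→Chen+Rossi, Fri-AM→Cruz, Fri-PM→Kowalski, Sat-AM→Rossi+Santos, Sat-PM→Rossi.
Total: 40 + 110 + 30 + 80 + 80 + 30 + 50 + 120 + 40 + 50 + 110 + 50 = $790.

$790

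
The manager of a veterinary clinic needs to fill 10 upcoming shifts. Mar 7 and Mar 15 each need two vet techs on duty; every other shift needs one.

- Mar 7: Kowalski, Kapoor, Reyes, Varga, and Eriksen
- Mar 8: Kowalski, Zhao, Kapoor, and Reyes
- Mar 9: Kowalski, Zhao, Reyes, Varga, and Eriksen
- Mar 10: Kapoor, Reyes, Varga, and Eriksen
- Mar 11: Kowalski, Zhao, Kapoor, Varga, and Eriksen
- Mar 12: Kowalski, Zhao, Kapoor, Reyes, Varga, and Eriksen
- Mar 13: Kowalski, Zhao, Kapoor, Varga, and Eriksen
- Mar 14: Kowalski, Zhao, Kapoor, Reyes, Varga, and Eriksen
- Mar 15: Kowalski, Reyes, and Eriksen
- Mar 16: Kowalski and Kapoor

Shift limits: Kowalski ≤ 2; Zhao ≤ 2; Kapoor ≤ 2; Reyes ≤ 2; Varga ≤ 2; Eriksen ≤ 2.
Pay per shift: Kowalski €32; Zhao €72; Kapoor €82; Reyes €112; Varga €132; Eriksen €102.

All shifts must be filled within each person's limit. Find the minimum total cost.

Picking the cheapest available vet tech for each shift independently would cost €554, but that ignores the shift limits.
An optimal schedule: Mar 7→Varga+Eriksen, Mar 8→Zhao, Mar 9→Zhao, Mar 10→Kapoor, Mar 11→Kapoor, Mar 12→Reyes, Mar 13→Varga, Mar 14→Eriksen, Mar 15→Kowalski+Reyes, Mar 16→Kowalski.
Total: 132 + 102 + 72 + 72 + 82 + 82 + 112 + 132 + 102 + 32 + 112 + 32 = €1064.

€1064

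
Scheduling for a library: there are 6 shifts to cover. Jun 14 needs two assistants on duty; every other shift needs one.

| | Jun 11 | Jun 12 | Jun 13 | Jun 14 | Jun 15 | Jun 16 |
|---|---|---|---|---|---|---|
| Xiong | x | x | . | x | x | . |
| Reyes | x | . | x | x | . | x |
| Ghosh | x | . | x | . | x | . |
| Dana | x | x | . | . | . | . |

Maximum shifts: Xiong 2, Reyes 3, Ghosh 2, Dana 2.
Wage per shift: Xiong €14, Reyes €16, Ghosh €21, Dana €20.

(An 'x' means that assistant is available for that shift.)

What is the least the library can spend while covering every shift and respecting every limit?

Jun 14 can only be covered by Xiong and Reyes, so that assignment is forced.
Jun 16 can only be covered by Reyes, so that assignment is forced.
Picking the cheapest available assistant for each shift independently would cost €104, but that ignores the shift limits.
An optimal schedule: Jun 11→Dana, Jun 12→Dana, Jun 13→Reyes, Jun 14→Xiong+Reyes, Jun 15→Xiong, Jun 16→Reyes.
Total: 20 + 20 + 16 + 14 + 16 + 14 + 16 = €116.

€116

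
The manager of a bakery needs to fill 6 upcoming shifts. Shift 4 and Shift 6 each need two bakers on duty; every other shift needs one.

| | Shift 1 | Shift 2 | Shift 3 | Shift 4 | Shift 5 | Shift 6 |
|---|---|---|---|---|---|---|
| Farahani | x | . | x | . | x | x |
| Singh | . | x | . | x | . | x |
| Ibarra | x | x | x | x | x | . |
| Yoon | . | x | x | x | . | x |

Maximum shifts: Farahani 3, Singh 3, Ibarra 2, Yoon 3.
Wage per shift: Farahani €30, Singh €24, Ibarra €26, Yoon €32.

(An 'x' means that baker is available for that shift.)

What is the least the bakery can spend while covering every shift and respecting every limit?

Picking the cheapest available baker for each shift independently would cost €206, but that ignores the shift limits.
An optimal schedule: Shift 1→Ibarra, Shift 2→Singh, Shift 3→Farahani, Shift 4→Singh+Ibarra, Shift 5→Farahani, Shift 6→Singh+Farahani.
Total: 26 + 24 + 30 + 24 + 26 + 30 + 24 + 30 = €214.

€214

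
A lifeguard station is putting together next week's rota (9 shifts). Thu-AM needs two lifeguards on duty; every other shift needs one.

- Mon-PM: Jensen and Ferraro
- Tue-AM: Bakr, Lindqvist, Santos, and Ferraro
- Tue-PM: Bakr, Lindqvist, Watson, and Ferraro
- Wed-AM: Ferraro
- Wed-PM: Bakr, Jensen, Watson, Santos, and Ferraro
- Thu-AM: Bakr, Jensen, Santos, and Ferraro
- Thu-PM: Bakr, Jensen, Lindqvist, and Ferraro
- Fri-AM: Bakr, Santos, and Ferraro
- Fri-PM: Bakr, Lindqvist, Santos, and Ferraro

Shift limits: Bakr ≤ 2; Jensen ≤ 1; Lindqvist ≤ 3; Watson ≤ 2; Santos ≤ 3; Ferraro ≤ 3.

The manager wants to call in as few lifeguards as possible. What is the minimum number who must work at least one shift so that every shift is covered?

4

10 slots to fill and no one can take more than 3, so at least ⌈10/3⌉ = 4 lifeguards are needed.
Bakr, Lindqvist, Watson, and Ferraro alone can cover everything: Mon-PM→Ferraro, Tue-AM→Lindqvist, Tue-PM→Watson, Wed-AM→Ferraro, Wed-PM→Watson, Thu-AM→Bakr+Ferraro, Thu-PM→Lindqvist, Fri-AM→Bakr, Fri-PM→Lindqvist.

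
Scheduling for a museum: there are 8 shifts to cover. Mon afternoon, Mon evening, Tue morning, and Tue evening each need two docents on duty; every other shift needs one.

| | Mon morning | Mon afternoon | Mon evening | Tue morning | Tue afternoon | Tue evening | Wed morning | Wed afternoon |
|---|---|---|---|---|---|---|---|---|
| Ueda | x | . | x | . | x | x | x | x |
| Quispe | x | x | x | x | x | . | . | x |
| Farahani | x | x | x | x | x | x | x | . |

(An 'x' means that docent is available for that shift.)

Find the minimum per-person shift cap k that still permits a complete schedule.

4

With 3 docents and 12 worker-slots to fill, someone must work at least ⌈12/3⌉ = 4 shifts, so k ≥ 4.
k = 4 works: Mon morning→Ueda, Mon afternoon→Quispe+Farahani, Mon evening→Quispe+Farahani, Tue morning→Quispe+Farahani, Tue afternoon→Quispe, Tue evening→Ueda+Farahani, Wed morning→Ueda, Wed afternoon→Ueda.
Loads: Ueda 4, Quispe 4, Farahani 4 — all ≤ 4.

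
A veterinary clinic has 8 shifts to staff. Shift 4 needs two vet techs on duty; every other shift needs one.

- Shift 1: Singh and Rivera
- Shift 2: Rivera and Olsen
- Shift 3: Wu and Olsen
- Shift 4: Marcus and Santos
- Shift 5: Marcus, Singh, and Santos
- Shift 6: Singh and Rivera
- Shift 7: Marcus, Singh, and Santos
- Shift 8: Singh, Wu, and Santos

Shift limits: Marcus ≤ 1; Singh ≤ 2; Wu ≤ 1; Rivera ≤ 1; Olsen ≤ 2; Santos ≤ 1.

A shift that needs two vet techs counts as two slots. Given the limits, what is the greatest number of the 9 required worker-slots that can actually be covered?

Total capacity across all vet techs is 1+2+1+1+2+1 = 8, and 9 slots are needed, so at most 8 can be filled.
An assignment achieving 8: Shift 1→Singh, Shift 2→Olsen, Shift 3→Olsen, Shift 4→Marcus+Santos, Shift 5→Singh, Shift 6→Rivera, Shift 8→Wu.
Loads: Marcus 1/1, Singh 2/2, Wu 1/1, Rivera 1/1, Olsen 2/2, Santos 1/1.

8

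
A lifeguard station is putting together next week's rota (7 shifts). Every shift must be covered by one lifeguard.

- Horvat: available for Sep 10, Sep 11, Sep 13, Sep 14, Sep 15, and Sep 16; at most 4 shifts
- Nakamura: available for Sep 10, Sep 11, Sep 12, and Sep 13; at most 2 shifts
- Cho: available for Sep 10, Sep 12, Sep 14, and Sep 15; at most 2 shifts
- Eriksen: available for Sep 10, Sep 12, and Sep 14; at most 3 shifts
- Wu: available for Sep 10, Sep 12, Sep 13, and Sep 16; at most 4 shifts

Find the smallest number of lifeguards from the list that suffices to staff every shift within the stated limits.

2

7 slots to fill and no one can take more than 4, so at least ⌈7/4⌉ = 2 lifeguards are needed.
Horvat and Eriksen alone can cover everything: Sep 10→Eriksen, Sep 11→Horvat, Sep 12→Eriksen, Sep 13→Horvat, Sep 14→Eriksen, Sep 15→Horvat, Sep 16→Horvat.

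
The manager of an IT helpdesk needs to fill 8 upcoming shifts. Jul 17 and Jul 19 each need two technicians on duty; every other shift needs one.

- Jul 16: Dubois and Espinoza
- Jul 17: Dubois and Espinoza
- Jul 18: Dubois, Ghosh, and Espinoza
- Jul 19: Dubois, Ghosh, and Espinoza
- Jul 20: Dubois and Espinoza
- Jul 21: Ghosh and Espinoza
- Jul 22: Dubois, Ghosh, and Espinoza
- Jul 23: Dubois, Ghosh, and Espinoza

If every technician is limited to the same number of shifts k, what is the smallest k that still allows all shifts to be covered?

4

With 3 technicians and 10 worker-slots to fill, someone must work at least ⌈10/3⌉ = 4 shifts, so k ≥ 4.
k = 4 works: Jul 16→Dubois, Jul 17→Dubois+Espinoza, Jul 18→Dubois, Jul 19→Ghosh+Espinoza, Jul 20→Dubois, Jul 21→Ghosh, Jul 22→Ghosh, Jul 23→Ghosh.
Loads: Dubois 4, Ghosh 4, Espinoza 2 — all ≤ 4.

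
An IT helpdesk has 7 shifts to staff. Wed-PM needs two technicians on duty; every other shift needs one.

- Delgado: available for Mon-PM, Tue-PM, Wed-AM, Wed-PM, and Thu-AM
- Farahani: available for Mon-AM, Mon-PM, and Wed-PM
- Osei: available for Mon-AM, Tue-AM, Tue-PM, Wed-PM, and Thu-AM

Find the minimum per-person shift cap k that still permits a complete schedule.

3

With 3 technicians and 8 worker-slots to fill, someone must work at least ⌈8/3⌉ = 3 shifts, so k ≥ 3.
k = 3 works: Mon-AM→Farahani, Mon-PM→Delgado, Tue-AM→Osei, Tue-PM→Delgado, Wed-AM→Delgado, Wed-PM→Farahani+Osei, Thu-AM→Osei.
Loads: Delgado 3, Farahani 2, Osei 3 — all ≤ 3.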